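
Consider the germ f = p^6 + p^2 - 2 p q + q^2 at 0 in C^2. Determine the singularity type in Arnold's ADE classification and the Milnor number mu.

Type A_{5}, Milnor number mu = 5.

The Hessian of f at 0 has rank 1. Corank 1: A-series; mu = 5 gives A_5.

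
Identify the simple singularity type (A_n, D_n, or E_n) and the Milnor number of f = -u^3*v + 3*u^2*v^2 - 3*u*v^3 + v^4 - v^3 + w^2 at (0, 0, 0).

The Hessian of f at 0 is [[0, 0, 0], [0, 0, 0], [0, 0, 2]] with rank 1, so corank 2. A Groebner basis of the Jacobian ideal J(f) in C{u,v,w} is {u^3 - 3*u*v^2 + 3*v^2, u^2*v - 2*u*v^2, v^3, w}; counting standard monomials gives mu = 7. Corank 2; j^3 = -v^3 is a perfect cube, so E-series; the 4-jet and mu = 7 give E_7.

Type E7, Milnor number mu = 7.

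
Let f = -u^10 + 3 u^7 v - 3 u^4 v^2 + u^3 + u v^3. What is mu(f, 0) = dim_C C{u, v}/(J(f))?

7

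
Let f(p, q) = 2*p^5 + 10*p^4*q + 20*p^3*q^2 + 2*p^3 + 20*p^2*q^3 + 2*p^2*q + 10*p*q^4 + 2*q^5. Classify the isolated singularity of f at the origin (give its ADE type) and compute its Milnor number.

Type D_{6}, Milnor number mu = 6.

The Hessian of f at 0 has rank 0. Corank 2; j^3 = 2*p^2*(p + q) has shape L^2 M (L != M), so D-series; mu = 6 gives D_6.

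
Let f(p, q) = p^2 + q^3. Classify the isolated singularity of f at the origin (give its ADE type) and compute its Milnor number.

Type A2, Milnor number mu = 2.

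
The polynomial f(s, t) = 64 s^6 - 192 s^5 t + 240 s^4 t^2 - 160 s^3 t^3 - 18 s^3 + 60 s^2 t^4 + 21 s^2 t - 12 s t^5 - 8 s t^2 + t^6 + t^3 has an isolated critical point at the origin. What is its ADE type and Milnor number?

Type D_{7}, Milnor number mu = 7.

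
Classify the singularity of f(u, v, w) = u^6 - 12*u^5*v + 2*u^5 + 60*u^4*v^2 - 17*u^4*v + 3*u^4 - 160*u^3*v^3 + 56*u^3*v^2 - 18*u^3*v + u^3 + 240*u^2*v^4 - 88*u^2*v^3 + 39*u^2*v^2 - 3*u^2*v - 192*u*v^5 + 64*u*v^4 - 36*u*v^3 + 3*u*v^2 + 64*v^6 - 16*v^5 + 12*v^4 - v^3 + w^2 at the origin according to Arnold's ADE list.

The Hessian of f at 0 has rank 1. Corank 2; j^3 = (u - v)^3 is a perfect cube, so E-series; the 5-jet and mu = 8 give E_8.

E_8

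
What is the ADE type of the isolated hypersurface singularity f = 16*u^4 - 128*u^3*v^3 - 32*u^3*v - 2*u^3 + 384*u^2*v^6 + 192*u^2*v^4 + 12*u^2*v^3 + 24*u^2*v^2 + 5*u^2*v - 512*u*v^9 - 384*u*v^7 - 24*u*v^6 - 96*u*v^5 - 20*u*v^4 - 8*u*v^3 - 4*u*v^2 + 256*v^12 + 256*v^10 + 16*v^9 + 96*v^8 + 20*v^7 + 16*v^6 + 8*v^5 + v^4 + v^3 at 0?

The Hessian of f at 0 has rank 0. Corank 2; j^3 = -(u - v)^2*(2*u - v) has shape L^2 M (L != M), so D-series; mu = 5 gives D_5.

D5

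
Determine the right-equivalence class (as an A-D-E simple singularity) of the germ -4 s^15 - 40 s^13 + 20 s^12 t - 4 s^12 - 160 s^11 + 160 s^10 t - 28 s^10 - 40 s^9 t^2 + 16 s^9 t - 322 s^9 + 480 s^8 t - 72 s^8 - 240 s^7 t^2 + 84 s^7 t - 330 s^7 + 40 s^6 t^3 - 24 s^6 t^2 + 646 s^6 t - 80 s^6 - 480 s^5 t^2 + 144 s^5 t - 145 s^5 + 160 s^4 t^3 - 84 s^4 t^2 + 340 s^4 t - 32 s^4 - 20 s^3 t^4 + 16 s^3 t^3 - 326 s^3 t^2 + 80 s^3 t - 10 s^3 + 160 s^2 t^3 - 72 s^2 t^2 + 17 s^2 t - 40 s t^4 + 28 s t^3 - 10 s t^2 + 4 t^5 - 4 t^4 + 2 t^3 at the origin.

The Hessian of f at 0 is [[0, 0], [0, 0]] with rank 0, so corank 2. A Groebner basis of the Jacobian ideal J(f) in C{s,t} is {t^3, s^2 - 2*t^2/11, s*t - 5*t^2/11}; counting standard monomials gives mu = 4. Corank 2; j^3 = -(2*s - t)*(5*s^2 - 6*s*t + 2*t^2) splits into three distinct lines over C (the quadratic factor has nonzero discriminant), so D_4.

D_4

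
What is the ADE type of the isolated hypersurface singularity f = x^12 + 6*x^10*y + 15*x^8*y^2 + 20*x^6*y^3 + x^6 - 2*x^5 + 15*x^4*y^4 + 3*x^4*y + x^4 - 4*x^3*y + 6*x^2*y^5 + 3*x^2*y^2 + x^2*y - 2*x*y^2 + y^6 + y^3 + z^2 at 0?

The Hessian of f at 0 has rank 1. Corank 2; j^3 = y*(x - y)^2 has shape L^2 M (L != M), so D-series; mu = 7 gives D_7.

D7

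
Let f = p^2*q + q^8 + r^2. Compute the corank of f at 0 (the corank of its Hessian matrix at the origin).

2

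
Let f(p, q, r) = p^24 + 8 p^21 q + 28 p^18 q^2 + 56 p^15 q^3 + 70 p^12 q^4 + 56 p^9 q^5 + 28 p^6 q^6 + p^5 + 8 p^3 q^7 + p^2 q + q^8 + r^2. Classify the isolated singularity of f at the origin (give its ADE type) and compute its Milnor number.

The Hessian of f at 0 has rank 1. Corank 2; j^3 = p^2*q has shape L^2 M (L != M), so D-series; mu = 9 gives D_9.

Type D9, Milnor number mu = 9.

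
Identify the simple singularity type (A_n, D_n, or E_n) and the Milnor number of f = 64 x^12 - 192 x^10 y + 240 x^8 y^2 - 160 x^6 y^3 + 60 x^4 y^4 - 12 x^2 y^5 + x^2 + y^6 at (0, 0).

The Hessian of f at 0 has rank 1. Corank 1: A-series; mu = 5 gives A_5.

Type A5, Milnor number mu = 5.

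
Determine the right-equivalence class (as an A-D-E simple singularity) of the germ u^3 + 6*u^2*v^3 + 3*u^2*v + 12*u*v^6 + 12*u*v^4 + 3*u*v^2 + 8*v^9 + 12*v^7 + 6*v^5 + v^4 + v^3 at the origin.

E6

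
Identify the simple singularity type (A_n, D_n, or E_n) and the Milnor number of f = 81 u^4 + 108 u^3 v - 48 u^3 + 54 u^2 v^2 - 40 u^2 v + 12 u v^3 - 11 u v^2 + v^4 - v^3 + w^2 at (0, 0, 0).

The Hessian of f at 0 is [[0, 0, 0], [0, 0, 0], [0, 0, 2]] with rank 1, so corank 2. A Groebner basis of the Jacobian ideal J(f) in C{u,v,w} is {u*v^2 - 16*u*v/3 - 4*v^2/3, 64*u*v/3 + v^3 + 16*v^2/3, u^2 + 7*u*v/12 + v^2/12, w}; counting standard monomials gives mu = 5. Corank 2; j^3 = -(3*u + v)*(4*u + v)^2 has shape L^2 M (L != M), so D-series; mu = 5 gives D_5.

Type D_5, Milnor number mu = 5.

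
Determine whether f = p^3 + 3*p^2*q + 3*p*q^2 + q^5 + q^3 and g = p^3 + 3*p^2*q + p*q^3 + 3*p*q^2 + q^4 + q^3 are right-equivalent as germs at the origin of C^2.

No.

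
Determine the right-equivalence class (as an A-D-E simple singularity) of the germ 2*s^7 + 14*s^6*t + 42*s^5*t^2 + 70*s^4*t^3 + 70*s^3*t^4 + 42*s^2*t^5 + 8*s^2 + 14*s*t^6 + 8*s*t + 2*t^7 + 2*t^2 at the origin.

A6

The Hessian of f at 0 has rank 1. Corank 1: A-series; mu = 6 gives A_6.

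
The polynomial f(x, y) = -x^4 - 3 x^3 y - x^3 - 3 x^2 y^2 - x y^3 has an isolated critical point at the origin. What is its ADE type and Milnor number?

Type E_{7}, Milnor number mu = 7.

The Hessian of f at 0 is [[0, 0], [0, 0]] with rank 0, so corank 2. A Groebner basis of the Jacobian ideal J(f) in C{x,y} is {3*x^2 + y^4 + y^3, x^3, x^2*y - x^2 - y^3/3, 2*x^2 + x*y^2 + 2*y^3/3}; counting standard monomials gives mu = 7. Corank 2; j^3 = -x^3 is a perfect cube, so E-series; the 4-jet and mu = 7 give E_7.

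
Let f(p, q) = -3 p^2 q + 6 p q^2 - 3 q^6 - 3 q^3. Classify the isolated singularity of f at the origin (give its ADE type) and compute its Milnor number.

Type D_{7}, Milnor number mu = 7.

The Hessian of f at 0 has rank 0. Corank 2; j^3 = -3*q*(p - q)^2 has shape L^2 M (L != M), so D-series; mu = 7 gives D_7.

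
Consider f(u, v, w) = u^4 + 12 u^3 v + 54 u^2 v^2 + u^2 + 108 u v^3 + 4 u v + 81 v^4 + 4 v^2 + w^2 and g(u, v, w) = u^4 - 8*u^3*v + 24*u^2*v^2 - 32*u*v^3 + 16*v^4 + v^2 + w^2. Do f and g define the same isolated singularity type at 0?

The Hessian of f at 0 is [[2, 4, 0], [4, 8, 0], [0, 0, 2]] with rank 2, so corank 1. A Groebner basis of the Jacobian ideal J(f) in C{u,v,w} is {v^3, u + 2*v, w}; counting standard monomials gives mu = 3. Corank 1: A-series; mu = 3 gives A_3. The Hessian of g at 0 is [[0, 0, 0], [0, 2, 0], [0, 0, 2]] with rank 2, so corank 1. A Groebner basis of the Jacobian ideal J(g) in C{u,v,w} is {u^3, v, w}; counting standard monomials gives mu = 3. Corank 1: A-series; mu = 3 gives A_3. Both have type A_3, hence right-equivalent.

Yes.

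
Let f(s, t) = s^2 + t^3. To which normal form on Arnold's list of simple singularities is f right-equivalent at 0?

A2

The Hessian of f at 0 is [[2, 0], [0, 0]] with rank 1, so corank 1. A Groebner basis of the Jacobian ideal J(f) in C{s,t} is {t^2, s}; counting standard monomials gives mu = 2. Corank 1: A-series; mu = 2 gives A_2.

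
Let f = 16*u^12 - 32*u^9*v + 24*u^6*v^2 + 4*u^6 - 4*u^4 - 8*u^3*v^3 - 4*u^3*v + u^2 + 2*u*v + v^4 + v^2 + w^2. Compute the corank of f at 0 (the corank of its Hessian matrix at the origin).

1

Hessian at 0 has rank 2.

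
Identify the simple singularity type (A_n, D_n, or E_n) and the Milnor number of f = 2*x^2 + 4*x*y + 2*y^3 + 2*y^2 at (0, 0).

The Hessian of f at 0 has rank 1. Corank 1: A-series; mu = 2 gives A_2.

Type A_2, Milnor number mu = 2.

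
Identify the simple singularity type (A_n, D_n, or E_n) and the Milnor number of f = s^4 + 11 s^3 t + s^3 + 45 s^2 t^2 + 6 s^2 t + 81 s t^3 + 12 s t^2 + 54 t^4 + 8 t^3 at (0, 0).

The Hessian of f at 0 has rank 0. Corank 2; j^3 = (s + 2*t)^3 is a perfect cube, so E-series; the 4-jet and mu = 7 give E_7.

Type E_{7}, Milnor number mu = 7.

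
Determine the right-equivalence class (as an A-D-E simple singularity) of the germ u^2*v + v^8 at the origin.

The Hessian of f at 0 has rank 0. Corank 2; j^3 = u^2*v has shape L^2 M (L != M), so D-series; mu = 9 gives D_9.

D_9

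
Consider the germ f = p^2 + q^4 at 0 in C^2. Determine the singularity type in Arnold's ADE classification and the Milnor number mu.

Type A3, Milnor number mu = 3.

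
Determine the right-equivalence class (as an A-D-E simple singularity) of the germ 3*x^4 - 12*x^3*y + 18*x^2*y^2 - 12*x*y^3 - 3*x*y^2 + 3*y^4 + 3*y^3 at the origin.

D5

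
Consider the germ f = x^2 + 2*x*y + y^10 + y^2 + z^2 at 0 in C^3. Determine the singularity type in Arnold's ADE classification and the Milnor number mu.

The Hessian of f at 0 has rank 2. Corank 1: A-series; mu = 9 gives A_9.

Type A_9, Milnor number mu = 9.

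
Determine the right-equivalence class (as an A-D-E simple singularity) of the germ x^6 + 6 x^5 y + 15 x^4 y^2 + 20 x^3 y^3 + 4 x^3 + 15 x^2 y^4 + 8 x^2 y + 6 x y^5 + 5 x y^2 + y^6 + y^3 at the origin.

D_7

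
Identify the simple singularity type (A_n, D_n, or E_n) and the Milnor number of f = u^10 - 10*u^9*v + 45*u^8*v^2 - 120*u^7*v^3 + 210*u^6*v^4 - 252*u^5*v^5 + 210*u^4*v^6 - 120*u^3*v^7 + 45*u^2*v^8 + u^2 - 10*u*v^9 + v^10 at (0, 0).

Type A_{9}, Milnor number mu = 9.

The Hessian of f at 0 has rank 1. Corank 1: A-series; mu = 9 gives A_9.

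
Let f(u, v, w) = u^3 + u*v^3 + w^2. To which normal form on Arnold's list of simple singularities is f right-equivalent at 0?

E_7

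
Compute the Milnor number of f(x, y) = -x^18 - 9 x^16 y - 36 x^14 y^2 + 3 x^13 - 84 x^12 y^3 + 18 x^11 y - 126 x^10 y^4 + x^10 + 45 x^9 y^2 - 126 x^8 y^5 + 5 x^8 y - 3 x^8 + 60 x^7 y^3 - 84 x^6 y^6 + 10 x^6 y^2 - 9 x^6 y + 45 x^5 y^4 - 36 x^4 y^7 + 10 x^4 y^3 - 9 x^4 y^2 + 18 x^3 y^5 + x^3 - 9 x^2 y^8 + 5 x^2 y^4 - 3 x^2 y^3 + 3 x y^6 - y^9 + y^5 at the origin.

The Hessian of f at 0 is [[0, 0], [0, 0]] with rank 0, so corank 2. A Groebner basis of the Jacobian ideal J(f) in C{x,y} is {-x^2/2 + x*y^3, y^4, x^3, x^2*y}; counting standard monomials gives mu = 8. Corank 2; j^3 = x^3 is a perfect cube, so E-series; the 5-jet and mu = 8 give E_8.

8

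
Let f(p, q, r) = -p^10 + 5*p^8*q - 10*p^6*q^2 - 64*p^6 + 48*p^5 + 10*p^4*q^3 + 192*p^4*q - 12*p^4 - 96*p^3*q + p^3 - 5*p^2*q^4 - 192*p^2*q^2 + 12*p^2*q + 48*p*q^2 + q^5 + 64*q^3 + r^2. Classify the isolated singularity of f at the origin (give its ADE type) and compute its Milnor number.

Type E_{8}, Milnor number mu = 8.

The Hessian of f at 0 has rank 1. Corank 2; j^3 = (p + 4*q)^3 is a perfect cube, so E-series; the 5-jet and mu = 8 give E_8.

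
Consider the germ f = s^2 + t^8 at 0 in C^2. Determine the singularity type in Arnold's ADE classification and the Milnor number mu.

The Hessian of f at 0 has rank 1. Corank 1: A-series; mu = 7 gives A_7.

Type A_{7}, Milnor number mu = 7.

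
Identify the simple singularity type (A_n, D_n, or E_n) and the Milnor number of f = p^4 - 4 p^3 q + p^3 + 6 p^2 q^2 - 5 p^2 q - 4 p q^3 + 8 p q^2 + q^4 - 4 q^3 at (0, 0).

Type D_5, Milnor number mu = 5.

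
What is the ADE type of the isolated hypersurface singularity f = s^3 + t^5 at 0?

E8

The Hessian of f at 0 is [[0, 0], [0, 0]] with rank 0, so corank 2. A Groebner basis of the Jacobian ideal J(f) in C{s,t} is {t^4, s^2}; counting standard monomials gives mu = 8. Corank 2; j^3 = s^3 is a perfect cube, so E-series; the 5-jet and mu = 8 give E_8.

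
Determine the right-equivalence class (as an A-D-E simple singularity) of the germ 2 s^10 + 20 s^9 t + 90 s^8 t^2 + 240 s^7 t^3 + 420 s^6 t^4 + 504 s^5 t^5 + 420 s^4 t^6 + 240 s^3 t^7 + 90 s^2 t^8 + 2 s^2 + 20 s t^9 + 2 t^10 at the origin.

A_9

The Hessian of f at 0 has rank 1. Corank 1: A-series; mu = 9 gives A_9.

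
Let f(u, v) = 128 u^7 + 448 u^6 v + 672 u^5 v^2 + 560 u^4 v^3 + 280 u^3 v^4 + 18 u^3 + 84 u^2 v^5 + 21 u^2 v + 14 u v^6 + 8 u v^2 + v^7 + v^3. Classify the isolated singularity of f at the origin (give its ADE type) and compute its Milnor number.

The Hessian of f at 0 has rank 0. Corank 2; j^3 = (2*u + v)*(3*u + v)^2 has shape L^2 M (L != M), so D-series; mu = 8 gives D_8.

Type D_8, Milnor number mu = 8.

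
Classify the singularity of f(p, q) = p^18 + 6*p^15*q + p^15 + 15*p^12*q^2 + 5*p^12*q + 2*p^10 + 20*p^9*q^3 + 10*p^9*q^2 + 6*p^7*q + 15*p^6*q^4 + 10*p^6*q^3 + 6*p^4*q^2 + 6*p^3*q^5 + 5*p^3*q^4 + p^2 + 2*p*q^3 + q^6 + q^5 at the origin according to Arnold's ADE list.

The Hessian of f at 0 has rank 1. Corank 1: A-series; mu = 4 gives A_4.

A4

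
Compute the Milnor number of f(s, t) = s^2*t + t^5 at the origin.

The Hessian of f at 0 is [[0, 0], [0, 0]] with rank 0, so corank 2. A Groebner basis of the Jacobian ideal J(f) in C{s,t} is {s^2/5 + t^4, s^3, s*t}; counting standard monomials gives mu = 6. Corank 2; j^3 = s^2*t has shape L^2 M (L != M), so D-series; mu = 6 gives D_6.

6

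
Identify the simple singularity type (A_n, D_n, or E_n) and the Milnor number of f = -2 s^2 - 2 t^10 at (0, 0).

The Hessian of f at 0 has rank 1. Corank 1: A-series; mu = 9 gives A_9.

Type A9, Milnor number mu = 9.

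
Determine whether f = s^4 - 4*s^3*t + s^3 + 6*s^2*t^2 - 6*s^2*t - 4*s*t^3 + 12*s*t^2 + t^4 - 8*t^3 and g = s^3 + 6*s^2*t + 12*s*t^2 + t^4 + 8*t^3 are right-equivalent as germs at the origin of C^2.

The Hessian of f at 0 is [[0, 0], [0, 0]] with rank 0, so corank 2. A Groebner basis of the Jacobian ideal J(f) in C{s,t} is {t^4, s*t^2 - 5*t^3/3, s^2 - 4*s*t + 4*t^2}; counting standard monomials gives mu = 6. Corank 2; j^3 = (s - 2*t)^3 is a perfect cube, so E-series; the 4-jet and mu = 6 give E_6. The Hessian of g at 0 is [[0, 0], [0, 0]] with rank 0, so corank 2. A Groebner basis of the Jacobian ideal J(g) in C{s,t} is {t^3, s^2 + 4*s*t + 4*t^2}; counting standard monomials gives mu = 6. Corank 2; j^3 = (s + 2*t)^3 is a perfect cube, so E-series; the 4-jet and mu = 6 give E_6. Both have type E_6, hence right-equivalent.

Yes.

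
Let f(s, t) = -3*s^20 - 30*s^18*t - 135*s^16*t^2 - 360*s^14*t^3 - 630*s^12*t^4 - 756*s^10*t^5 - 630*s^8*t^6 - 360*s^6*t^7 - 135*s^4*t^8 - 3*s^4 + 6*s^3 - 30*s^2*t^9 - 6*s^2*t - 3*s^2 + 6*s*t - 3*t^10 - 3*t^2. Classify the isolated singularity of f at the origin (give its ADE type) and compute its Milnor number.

Type A_9, Milnor number mu = 9.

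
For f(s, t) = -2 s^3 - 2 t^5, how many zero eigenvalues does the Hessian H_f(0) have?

Hessian at 0 has rank 0.

2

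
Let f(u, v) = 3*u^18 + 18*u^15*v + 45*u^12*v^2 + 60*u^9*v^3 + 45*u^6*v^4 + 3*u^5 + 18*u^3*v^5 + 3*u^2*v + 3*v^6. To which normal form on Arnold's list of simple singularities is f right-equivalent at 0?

D_{7}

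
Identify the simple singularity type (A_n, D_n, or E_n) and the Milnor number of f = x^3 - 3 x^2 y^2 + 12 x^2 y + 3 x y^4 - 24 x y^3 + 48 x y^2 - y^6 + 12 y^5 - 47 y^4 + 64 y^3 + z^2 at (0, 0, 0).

Type E_6, Milnor number mu = 6.

The Hessian of f at 0 is [[0, 0, 0], [0, 0, 0], [0, 0, 2]] with rank 1, so corank 2. A Groebner basis of the Jacobian ideal J(f) in C{x,y,z} is {x^3 - 24*x^2 - 192*x*y - 384*y^2, x^2*y + 4*x^2 + 32*x*y + 64*y^2, -x^2/2 + x*y^2 - 4*x*y - 8*y^2, y^3, z}; counting standard monomials gives mu = 6. Corank 2; j^3 = (x + 4*y)^3 is a perfect cube, so E-series; the 4-jet and mu = 6 give E_6.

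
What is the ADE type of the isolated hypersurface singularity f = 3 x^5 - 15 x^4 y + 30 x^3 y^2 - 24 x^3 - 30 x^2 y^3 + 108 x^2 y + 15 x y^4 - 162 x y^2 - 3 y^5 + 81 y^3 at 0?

E8

The Hessian of f at 0 is [[0, 0], [0, 0]] with rank 0, so corank 2. A Groebner basis of the Jacobian ideal J(f) in C{x,y} is {y^5, x*y^3 - 11*y^4/8, x^2 - 3*x*y + 9*y^2/4}; counting standard monomials gives mu = 8. Corank 2; j^3 = -3*(2*x - 3*y)^3 is a perfect cube, so E-series; the 5-jet and mu = 8 give E_8.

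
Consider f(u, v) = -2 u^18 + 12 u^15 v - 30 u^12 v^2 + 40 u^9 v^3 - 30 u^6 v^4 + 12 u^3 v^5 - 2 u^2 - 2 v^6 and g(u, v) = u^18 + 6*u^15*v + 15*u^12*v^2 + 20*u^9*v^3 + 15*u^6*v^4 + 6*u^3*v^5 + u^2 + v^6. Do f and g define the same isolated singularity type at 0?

The Hessian of f at 0 is [[-4, 0], [0, 0]] with rank 1, so corank 1. A Groebner basis of the Jacobian ideal J(f) in C{u,v} is {v^5, u}; counting standard monomials gives mu = 5. Corank 1: A-series; mu = 5 gives A_5. The Hessian of g at 0 is [[2, 0], [0, 0]] with rank 1, so corank 1. A Groebner basis of the Jacobian ideal J(g) in C{u,v} is {v^5, u}; counting standard monomials gives mu = 5. Corank 1: A-series; mu = 5 gives A_5. Both have type A_5, hence right-equivalent.

Yes.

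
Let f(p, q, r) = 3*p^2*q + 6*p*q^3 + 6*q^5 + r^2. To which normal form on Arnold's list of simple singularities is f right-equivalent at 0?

D_6

The Hessian of f at 0 is [[0, 0, 0], [0, 0, 0], [0, 0, 2]] with rank 1, so corank 2. A Groebner basis of the Jacobian ideal J(f) in C{p,q,r} is {p^3, p^2*q, -p^2/4 + p*q^2, p*q + q^3, r}; counting standard monomials gives mu = 6. Corank 2; j^3 = 3*p^2*q has shape L^2 M (L != M), so D-series; mu = 6 gives D_6.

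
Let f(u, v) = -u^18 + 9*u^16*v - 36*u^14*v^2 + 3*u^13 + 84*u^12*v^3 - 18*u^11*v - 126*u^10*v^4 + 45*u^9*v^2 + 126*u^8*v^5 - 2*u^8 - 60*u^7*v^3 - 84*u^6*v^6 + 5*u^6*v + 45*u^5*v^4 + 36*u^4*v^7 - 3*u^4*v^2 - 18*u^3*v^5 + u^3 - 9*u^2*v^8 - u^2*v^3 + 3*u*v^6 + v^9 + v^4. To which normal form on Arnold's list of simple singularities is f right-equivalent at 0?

The Hessian of f at 0 is [[0, 0], [0, 0]] with rank 0, so corank 2. A Groebner basis of the Jacobian ideal J(f) in C{u,v} is {v^3, u^2}; counting standard monomials gives mu = 6. Corank 2; j^3 = u^3 is a perfect cube, so E-series; the 4-jet and mu = 6 give E_6.

E_6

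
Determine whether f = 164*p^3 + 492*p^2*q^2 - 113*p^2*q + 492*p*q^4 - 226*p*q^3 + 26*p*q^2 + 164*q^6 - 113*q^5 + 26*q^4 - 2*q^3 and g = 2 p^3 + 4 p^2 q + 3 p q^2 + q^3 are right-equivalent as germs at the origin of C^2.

Yes.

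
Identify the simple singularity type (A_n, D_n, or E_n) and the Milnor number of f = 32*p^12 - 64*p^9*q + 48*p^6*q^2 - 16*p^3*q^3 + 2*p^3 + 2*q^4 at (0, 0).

Type E_6, Milnor number mu = 6.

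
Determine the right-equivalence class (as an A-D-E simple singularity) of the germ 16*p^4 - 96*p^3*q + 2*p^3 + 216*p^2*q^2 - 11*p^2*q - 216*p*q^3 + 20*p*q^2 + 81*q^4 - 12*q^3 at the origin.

The Hessian of f at 0 has rank 0. Corank 2; j^3 = (p - 2*q)^2*(2*p - 3*q) has shape L^2 M (L != M), so D-series; mu = 5 gives D_5.

D_{5}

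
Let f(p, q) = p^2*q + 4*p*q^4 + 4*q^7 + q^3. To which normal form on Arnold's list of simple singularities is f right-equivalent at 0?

The Hessian of f at 0 is [[0, 0], [0, 0]] with rank 0, so corank 2. A Groebner basis of the Jacobian ideal J(f) in C{p,q} is {q^3, p^2 + 3*q^2, p*q}; counting standard monomials gives mu = 4. Corank 2; j^3 = q*(p^2 + q^2) splits into three distinct lines over C (the quadratic factor has nonzero discriminant), so D_4.

D_{4}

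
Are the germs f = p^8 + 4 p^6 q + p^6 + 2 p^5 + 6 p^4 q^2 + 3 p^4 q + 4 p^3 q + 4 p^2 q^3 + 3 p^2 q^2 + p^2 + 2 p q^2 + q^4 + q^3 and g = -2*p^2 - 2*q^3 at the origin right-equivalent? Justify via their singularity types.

Yes.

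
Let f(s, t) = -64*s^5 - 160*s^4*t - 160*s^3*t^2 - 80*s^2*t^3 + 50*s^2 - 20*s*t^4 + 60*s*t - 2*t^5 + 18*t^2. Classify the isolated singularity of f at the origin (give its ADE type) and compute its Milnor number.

The Hessian of f at 0 has rank 1. Corank 1: A-series; mu = 4 gives A_4.

Type A_{4}, Milnor number mu = 4.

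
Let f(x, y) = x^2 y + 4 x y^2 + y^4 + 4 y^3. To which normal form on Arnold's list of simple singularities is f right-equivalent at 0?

The Hessian of f at 0 is [[0, 0], [0, 0]] with rank 0, so corank 2. A Groebner basis of the Jacobian ideal J(f) in C{x,y} is {x^3 - 2*x^2 + 8*y^2, x^2/4 + y^3 - y^2, x*y + 2*y^2}; counting standard monomials gives mu = 5. Corank 2; j^3 = y*(x + 2*y)^2 has shape L^2 M (L != M), so D-series; mu = 5 gives D_5.

D_{5}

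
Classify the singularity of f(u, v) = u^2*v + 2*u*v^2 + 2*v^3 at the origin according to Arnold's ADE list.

D_{4}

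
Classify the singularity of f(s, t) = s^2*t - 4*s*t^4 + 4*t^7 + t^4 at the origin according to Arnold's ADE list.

D5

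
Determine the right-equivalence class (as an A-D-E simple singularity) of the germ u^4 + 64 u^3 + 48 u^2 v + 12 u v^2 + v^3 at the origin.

The Hessian of f at 0 has rank 0. Corank 2; j^3 = (4*u + v)^3 is a perfect cube, so E-series; the 4-jet and mu = 6 give E_6.

E6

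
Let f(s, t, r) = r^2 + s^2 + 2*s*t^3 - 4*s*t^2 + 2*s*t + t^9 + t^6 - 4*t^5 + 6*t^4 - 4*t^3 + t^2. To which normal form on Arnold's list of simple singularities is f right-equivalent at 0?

A8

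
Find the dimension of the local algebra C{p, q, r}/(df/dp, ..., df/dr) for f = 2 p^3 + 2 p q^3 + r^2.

7

The Hessian of f at 0 has rank 1. Corank 2; j^3 = 2*p^3 is a perfect cube, so E-series; the 4-jet and mu = 7 give E_7.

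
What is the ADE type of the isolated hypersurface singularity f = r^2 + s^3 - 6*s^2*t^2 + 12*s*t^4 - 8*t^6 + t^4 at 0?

E6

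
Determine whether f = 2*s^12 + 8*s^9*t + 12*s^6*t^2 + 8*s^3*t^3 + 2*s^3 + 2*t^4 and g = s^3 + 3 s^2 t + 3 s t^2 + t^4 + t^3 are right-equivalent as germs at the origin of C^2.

Yes.

The Hessian of f at 0 is [[0, 0], [0, 0]] with rank 0, so corank 2. A Groebner basis of the Jacobian ideal J(f) in C{s,t} is {t^3, s^2}; counting standard monomials gives mu = 6. Corank 2; j^3 = 2*s^3 is a perfect cube, so E-series; the 4-jet and mu = 6 give E_6. The Hessian of g at 0 is [[0, 0], [0, 0]] with rank 0, so corank 2. A Groebner basis of the Jacobian ideal J(g) in C{s,t} is {t^3, s^2 + 2*s*t + t^2}; counting standard monomials gives mu = 6. Corank 2; j^3 = (s + t)^3 is a perfect cube, so E-series; the 4-jet and mu = 6 give E_6. Both have type E_6, hence right-equivalent.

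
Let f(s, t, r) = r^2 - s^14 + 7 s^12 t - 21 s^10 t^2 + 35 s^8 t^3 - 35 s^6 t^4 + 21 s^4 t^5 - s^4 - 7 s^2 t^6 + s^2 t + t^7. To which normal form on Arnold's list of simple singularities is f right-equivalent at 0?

D8

The Hessian of f at 0 has rank 1. Corank 2; j^3 = s^2*t has shape L^2 M (L != M), so D-series; mu = 8 gives D_8.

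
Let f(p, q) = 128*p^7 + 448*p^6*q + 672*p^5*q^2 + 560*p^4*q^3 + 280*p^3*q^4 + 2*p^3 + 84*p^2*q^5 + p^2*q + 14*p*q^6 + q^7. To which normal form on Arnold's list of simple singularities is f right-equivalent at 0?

D_8

The Hessian of f at 0 is [[0, 0], [0, 0]] with rank 0, so corank 2. A Groebner basis of the Jacobian ideal J(f) in C{p,q} is {-p*q/14 + q^6, p*q^2, p^2 + p*q/2}; counting standard monomials gives mu = 8. Corank 2; j^3 = p^2*(2*p + q) has shape L^2 M (L != M), so D-series; mu = 8 gives D_8.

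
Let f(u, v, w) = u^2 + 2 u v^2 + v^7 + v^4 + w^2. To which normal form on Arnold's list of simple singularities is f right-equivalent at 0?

A6

The Hessian of f at 0 has rank 2. Corank 1: A-series; mu = 6 gives A_6.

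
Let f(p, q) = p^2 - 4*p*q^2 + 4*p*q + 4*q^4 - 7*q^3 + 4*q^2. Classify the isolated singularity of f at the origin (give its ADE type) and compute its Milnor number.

The Hessian of f at 0 is [[2, 4], [4, 8]] with rank 1, so corank 1. A Groebner basis of the Jacobian ideal J(f) in C{p,q} is {q^2, p + 2*q}; counting standard monomials gives mu = 2. Corank 1: A-series; mu = 2 gives A_2.

Type A_{2}, Milnor number mu = 2.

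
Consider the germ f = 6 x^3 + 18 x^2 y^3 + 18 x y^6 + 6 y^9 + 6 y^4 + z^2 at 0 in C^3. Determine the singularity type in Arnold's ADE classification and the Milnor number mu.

The Hessian of f at 0 has rank 1. Corank 2; j^3 = 6*x^3 is a perfect cube, so E-series; the 4-jet and mu = 6 give E_6.

Type E_6, Milnor number mu = 6.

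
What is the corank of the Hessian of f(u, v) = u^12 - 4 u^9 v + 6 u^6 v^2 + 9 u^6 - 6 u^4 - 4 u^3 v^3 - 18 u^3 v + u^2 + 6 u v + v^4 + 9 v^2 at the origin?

1

The Hessian at 0 is [[2, 6], [6, 18]] of rank 1; hence corank 1.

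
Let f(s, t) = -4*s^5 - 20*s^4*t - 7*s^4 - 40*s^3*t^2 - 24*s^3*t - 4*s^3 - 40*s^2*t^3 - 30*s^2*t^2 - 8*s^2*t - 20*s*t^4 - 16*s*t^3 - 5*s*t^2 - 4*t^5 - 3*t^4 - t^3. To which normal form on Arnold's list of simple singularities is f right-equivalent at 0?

The Hessian of f at 0 is [[0, 0], [0, 0]] with rank 0, so corank 2. A Groebner basis of the Jacobian ideal J(f) in C{s,t} is {s*t^2 - s*t - t^2/2, 2*s*t + t^3 + t^2, s^2 + 5*s*t/4 + 3*t^2/8}; counting standard monomials gives mu = 5. Corank 2; j^3 = -(s + t)*(2*s + t)^2 has shape L^2 M (L != M), so D-series; mu = 5 gives D_5.

D_{5}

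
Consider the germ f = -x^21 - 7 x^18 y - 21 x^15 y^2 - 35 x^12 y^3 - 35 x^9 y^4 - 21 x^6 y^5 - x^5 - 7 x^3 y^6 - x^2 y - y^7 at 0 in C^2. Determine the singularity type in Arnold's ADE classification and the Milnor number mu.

Type D8, Milnor number mu = 8.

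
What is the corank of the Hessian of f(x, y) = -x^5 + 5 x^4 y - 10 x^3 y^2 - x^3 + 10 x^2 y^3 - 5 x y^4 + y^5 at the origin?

The Hessian at 0 is [[0, 0], [0, 0]] of rank 0; hence corank 2.

2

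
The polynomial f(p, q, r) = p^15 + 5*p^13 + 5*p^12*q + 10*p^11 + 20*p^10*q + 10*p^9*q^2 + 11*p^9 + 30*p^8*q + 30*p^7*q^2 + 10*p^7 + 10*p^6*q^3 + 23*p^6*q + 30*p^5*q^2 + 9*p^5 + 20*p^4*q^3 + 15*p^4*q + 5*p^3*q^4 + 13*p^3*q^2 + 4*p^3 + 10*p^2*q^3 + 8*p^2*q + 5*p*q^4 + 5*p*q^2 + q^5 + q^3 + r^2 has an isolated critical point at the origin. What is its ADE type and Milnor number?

The Hessian of f at 0 is [[0, 0, 0], [0, 0, 0], [0, 0, 2]] with rank 1, so corank 2. A Groebner basis of the Jacobian ideal J(f) in C{p,q,r} is {-32*p*q/7 + q^4 - 16*q^2/7, p*q^2 + q^3/2, p^2 + 19*p*q/14 + 3*q^2/7, r}; counting standard monomials gives mu = 6. Corank 2; j^3 = (p + q)*(2*p + q)^2 has shape L^2 M (L != M), so D-series; mu = 6 gives D_6.

Type D6, Milnor number mu = 6.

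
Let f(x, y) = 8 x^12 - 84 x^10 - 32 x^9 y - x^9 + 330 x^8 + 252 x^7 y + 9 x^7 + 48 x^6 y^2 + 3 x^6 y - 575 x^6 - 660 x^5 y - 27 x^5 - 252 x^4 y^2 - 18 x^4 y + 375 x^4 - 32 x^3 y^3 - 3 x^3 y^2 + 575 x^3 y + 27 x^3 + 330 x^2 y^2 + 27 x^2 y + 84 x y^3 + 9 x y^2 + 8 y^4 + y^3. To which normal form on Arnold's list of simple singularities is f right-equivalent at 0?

The Hessian of f at 0 is [[0, 0], [0, 0]] with rank 0, so corank 2. A Groebner basis of the Jacobian ideal J(f) in C{x,y} is {19683*x^2/25 + 13122*x*y/25 + y^4 + 27*y^3/25 + 2187*y^2/25, x^3 + 297*x^2/25 + 198*x*y/25 + 4*y^3/75 + 33*y^2/25, x^2*y - 567*x^2/25 - 378*x*y/25 - 32*y^3/225 - 63*y^2/25, 162*x^2/5 + x*y^2 + 108*x*y/5 + 17*y^3/45 + 18*y^2/5}; counting standard monomials gives mu = 7. Corank 2; j^3 = (3*x + y)^3 is a perfect cube, so E-series; the 4-jet and mu = 7 give E_7.

E_7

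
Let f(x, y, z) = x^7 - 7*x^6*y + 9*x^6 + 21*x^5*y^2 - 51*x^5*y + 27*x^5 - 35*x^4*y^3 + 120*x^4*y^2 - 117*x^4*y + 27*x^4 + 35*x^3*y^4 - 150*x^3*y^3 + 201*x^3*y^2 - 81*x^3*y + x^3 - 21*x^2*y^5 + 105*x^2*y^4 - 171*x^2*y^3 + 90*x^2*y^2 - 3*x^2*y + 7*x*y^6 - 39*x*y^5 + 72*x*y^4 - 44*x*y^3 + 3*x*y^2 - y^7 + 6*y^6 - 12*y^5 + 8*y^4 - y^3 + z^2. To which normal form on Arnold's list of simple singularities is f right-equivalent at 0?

E_7

The Hessian of f at 0 has rank 1. Corank 2; j^3 = (x - y)^3 is a perfect cube, so E-series; the 4-jet and mu = 7 give E_7.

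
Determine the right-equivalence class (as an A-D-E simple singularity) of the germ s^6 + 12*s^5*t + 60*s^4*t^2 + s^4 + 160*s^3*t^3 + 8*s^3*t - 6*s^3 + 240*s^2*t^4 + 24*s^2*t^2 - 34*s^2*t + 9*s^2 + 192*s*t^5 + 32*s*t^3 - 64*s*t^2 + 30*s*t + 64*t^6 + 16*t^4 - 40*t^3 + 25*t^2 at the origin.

The Hessian of f at 0 has rank 1. Corank 1: A-series; mu = 5 gives A_5.

A_5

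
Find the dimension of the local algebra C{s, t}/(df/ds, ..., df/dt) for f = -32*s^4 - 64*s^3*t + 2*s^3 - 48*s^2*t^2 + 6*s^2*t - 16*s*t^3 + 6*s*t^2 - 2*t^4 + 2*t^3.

6

The Hessian of f at 0 has rank 0. Corank 2; j^3 = 2*(s + t)^3 is a perfect cube, so E-series; the 4-jet and mu = 6 give E_6.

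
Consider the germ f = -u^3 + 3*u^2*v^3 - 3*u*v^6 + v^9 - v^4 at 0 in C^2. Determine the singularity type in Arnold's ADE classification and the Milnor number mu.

Type E_{6}, Milnor number mu = 6.

The Hessian of f at 0 is [[0, 0], [0, 0]] with rank 0, so corank 2. A Groebner basis of the Jacobian ideal J(f) in C{u,v} is {v^3, u^2}; counting standard monomials gives mu = 6. Corank 2; j^3 = -u^3 is a perfect cube, so E-series; the 4-jet and mu = 6 give E_6.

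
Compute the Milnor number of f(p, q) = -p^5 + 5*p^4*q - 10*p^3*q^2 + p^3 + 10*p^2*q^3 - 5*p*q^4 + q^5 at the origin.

8

The Hessian of f at 0 has rank 0. Corank 2; j^3 = p^3 is a perfect cube, so E-series; the 5-jet and mu = 8 give E_8.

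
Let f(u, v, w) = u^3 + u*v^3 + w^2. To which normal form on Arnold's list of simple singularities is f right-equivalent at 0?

The Hessian of f at 0 is [[0, 0, 0], [0, 0, 0], [0, 0, 2]] with rank 1, so corank 2. A Groebner basis of the Jacobian ideal J(f) in C{u,v,w} is {u^3, u*v^2, 3*u^2 + v^3, w}; counting standard monomials gives mu = 7. Corank 2; j^3 = u^3 is a perfect cube, so E-series; the 4-jet and mu = 7 give E_7.

E_{7}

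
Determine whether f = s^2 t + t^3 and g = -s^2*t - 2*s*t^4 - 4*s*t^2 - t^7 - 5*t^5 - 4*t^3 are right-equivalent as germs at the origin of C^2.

No.

The Hessian of f at 0 is [[0, 0], [0, 0]] with rank 0, so corank 2. A Groebner basis of the Jacobian ideal J(f) in C{s,t} is {t^3, s^2 + 3*t^2, s*t}; counting standard monomials gives mu = 4. Corank 2; j^3 = t*(s^2 + t^2) splits into three distinct lines over C (the quadratic factor has nonzero discriminant), so D_4. The Hessian of g at 0 is [[0, 0], [0, 0]] with rank 0, so corank 2. A Groebner basis of the Jacobian ideal J(g) in C{s,t} is {s*t + t^4 + 2*t^2, s*t^2 + 2*t^3, s^2 - s*t - 6*t^2}; counting standard monomials gives mu = 6. Corank 2; j^3 = -t*(s + 2*t)^2 has shape L^2 M (L != M), so D-series; mu = 6 gives D_6. f is D_4 but g is D_6, hence not right-equivalent.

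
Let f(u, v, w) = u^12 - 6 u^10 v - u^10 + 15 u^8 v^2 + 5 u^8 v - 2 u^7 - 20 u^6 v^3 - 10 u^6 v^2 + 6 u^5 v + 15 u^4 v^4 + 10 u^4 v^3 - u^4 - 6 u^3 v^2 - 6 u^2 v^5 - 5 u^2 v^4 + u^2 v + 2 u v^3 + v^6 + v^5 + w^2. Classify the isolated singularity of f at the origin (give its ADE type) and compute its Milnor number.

Type D_{7}, Milnor number mu = 7.

The Hessian of f at 0 has rank 1. Corank 2; j^3 = u^2*v has shape L^2 M (L != M), so D-series; mu = 7 gives D_7.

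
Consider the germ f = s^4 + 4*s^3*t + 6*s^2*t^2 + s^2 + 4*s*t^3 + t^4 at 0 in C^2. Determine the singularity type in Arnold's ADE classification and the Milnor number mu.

Type A3, Milnor number mu = 3.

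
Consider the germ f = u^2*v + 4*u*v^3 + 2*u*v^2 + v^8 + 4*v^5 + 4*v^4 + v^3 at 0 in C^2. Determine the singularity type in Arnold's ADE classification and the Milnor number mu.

Type D_{9}, Milnor number mu = 9.

The Hessian of f at 0 has rank 0. Corank 2; j^3 = v*(u + v)^2 has shape L^2 M (L != M), so D-series; mu = 9 gives D_9.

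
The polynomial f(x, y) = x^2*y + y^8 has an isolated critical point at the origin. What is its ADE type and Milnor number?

The Hessian of f at 0 is [[0, 0], [0, 0]] with rank 0, so corank 2. A Groebner basis of the Jacobian ideal J(f) in C{x,y} is {x^2/8 + y^7, x^3, x*y}; counting standard monomials gives mu = 9. Corank 2; j^3 = x^2*y has shape L^2 M (L != M), so D-series; mu = 9 gives D_9.

Type D9, Milnor number mu = 9.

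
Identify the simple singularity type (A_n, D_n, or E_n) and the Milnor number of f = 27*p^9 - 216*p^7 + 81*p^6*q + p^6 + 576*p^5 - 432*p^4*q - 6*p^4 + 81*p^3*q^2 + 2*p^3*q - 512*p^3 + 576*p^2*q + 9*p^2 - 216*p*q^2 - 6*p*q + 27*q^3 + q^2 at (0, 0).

The Hessian of f at 0 is [[18, -6], [-6, 2]] with rank 1, so corank 1. A Groebner basis of the Jacobian ideal J(f) in C{p,q} is {q^2, p - q/3}; counting standard monomials gives mu = 2. Corank 1: A-series; mu = 2 gives A_2.

Type A2, Milnor number mu = 2.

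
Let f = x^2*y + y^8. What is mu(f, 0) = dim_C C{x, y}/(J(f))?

The Hessian of f at 0 is [[0, 0], [0, 0]] with rank 0, so corank 2. A Groebner basis of the Jacobian ideal J(f) in C{x,y} is {x^2/8 + y^7, x^3, x*y}; counting standard monomials gives mu = 9. Corank 2; j^3 = x^2*y has shape L^2 M (L != M), so D-series; mu = 9 gives D_9.

9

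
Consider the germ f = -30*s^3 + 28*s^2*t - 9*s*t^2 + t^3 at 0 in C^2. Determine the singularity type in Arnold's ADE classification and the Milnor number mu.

Type D_{4}, Milnor number mu = 4.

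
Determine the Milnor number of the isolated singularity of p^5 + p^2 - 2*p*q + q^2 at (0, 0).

4

The Hessian of f at 0 is [[2, -2], [-2, 2]] with rank 1, so corank 1. A Groebner basis of the Jacobian ideal J(f) in C{p,q} is {q^4, p - q}; counting standard monomials gives mu = 4. Corank 1: A-series; mu = 4 gives A_4.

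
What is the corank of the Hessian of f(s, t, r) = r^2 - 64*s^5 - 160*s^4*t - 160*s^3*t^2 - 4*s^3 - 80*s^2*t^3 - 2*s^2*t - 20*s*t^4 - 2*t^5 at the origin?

Hessian at 0 has rank 1.

2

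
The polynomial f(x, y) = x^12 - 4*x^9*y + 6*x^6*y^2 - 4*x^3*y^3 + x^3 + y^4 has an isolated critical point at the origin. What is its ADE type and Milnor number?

The Hessian of f at 0 is [[0, 0], [0, 0]] with rank 0, so corank 2. A Groebner basis of the Jacobian ideal J(f) in C{x,y} is {y^3, x^2}; counting standard monomials gives mu = 6. Corank 2; j^3 = x^3 is a perfect cube, so E-series; the 4-jet and mu = 6 give E_6.

Type E_6, Milnor number mu = 6.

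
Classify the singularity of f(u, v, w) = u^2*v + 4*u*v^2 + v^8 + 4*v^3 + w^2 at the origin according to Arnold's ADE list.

D9

The Hessian of f at 0 has rank 1. Corank 2; j^3 = v*(u + 2*v)^2 has shape L^2 M (L != M), so D-series; mu = 9 gives D_9.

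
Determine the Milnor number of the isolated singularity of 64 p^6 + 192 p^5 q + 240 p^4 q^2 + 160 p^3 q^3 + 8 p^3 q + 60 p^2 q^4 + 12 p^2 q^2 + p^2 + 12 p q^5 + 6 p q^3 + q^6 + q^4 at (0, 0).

3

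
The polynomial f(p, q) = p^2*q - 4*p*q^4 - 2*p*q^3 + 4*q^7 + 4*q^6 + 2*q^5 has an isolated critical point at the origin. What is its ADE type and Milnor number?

The Hessian of f at 0 is [[0, 0], [0, 0]] with rank 0, so corank 2. A Groebner basis of the Jacobian ideal J(f) in C{p,q} is {p^3, p^2*q, p^2/4 + p*q^2, -p^2/2 - p*q + q^3}; counting standard monomials gives mu = 6. Corank 2; j^3 = p^2*q has shape L^2 M (L != M), so D-series; mu = 6 gives D_6.

Type D6, Milnor number mu = 6.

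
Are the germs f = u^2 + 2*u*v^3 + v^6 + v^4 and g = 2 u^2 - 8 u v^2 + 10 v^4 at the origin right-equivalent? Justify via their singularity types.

Yes.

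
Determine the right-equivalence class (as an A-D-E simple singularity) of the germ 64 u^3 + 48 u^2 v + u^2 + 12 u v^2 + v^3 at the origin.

The Hessian of f at 0 is [[2, 0], [0, 0]] with rank 1, so corank 1. A Groebner basis of the Jacobian ideal J(f) in C{u,v} is {v^2, u}; counting standard monomials gives mu = 2. Corank 1: A-series; mu = 2 gives A_2.

A2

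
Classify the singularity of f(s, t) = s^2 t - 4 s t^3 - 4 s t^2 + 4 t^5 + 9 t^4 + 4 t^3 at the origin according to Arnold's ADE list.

The Hessian of f at 0 is [[0, 0], [0, 0]] with rank 0, so corank 2. A Groebner basis of the Jacobian ideal J(f) in C{s,t} is {s*t^2 - s*t + 2*t^2, -s*t/2 + t^3 + t^2, s^2 - 2*s*t}; counting standard monomials gives mu = 5. Corank 2; j^3 = t*(s - 2*t)^2 has shape L^2 M (L != M), so D-series; mu = 5 gives D_5.

D_{5}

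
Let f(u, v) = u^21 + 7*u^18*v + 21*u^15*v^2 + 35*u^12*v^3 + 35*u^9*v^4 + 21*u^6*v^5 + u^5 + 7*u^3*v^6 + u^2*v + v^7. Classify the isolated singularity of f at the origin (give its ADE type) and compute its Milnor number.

Type D_8, Milnor number mu = 8.

The Hessian of f at 0 has rank 0. Corank 2; j^3 = u^2*v has shape L^2 M (L != M), so D-series; mu = 8 gives D_8.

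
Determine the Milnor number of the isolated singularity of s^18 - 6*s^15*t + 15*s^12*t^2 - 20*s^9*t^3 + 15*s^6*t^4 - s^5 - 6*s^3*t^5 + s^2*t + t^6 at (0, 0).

7

The Hessian of f at 0 is [[0, 0], [0, 0]] with rank 0, so corank 2. A Groebner basis of the Jacobian ideal J(f) in C{s,t} is {s^2/6 + t^5, s^3, s*t}; counting standard monomials gives mu = 7. Corank 2; j^3 = s^2*t has shape L^2 M (L != M), so D-series; mu = 7 gives D_7.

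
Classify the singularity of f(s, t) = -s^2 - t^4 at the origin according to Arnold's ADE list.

The Hessian of f at 0 has rank 1. Corank 1: A-series; mu = 3 gives A_3.

A3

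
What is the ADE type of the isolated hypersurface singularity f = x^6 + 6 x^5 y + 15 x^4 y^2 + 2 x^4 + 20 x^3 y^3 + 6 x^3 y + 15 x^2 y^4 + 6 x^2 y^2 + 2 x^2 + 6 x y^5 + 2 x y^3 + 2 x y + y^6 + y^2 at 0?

The Hessian of f at 0 is [[4, 2], [2, 2]] with rank 2, so corank 0. A Groebner basis of the Jacobian ideal J(f) in C{x,y} is {x, y}; counting standard monomials gives mu = 1. Corank 0: nondegenerate Morse point, so A_1.

A_1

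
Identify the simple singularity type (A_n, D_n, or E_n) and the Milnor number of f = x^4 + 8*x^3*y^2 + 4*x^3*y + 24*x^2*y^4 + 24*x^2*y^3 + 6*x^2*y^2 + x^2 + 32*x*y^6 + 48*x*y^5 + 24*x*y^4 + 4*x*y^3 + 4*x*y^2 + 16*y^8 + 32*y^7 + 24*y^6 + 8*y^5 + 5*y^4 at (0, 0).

Type A_3, Milnor number mu = 3.

The Hessian of f at 0 is [[2, 0], [0, 0]] with rank 1, so corank 1. A Groebner basis of the Jacobian ideal J(f) in C{x,y} is {x^2, x*y, x/2 + y^2}; counting standard monomials gives mu = 3. Corank 1: A-series; mu = 3 gives A_3.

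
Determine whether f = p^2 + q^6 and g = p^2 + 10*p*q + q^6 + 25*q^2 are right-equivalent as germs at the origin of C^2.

Yes.

The Hessian of f at 0 has rank 1. Corank 1: A-series; mu = 5 gives A_5. The Hessian of g at 0 has rank 1. Corank 1: A-series; mu = 5 gives A_5. Both have type A_5, hence right-equivalent.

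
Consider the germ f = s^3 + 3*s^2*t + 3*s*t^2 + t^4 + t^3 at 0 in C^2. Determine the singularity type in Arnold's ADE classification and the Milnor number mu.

Type E_{6}, Milnor number mu = 6.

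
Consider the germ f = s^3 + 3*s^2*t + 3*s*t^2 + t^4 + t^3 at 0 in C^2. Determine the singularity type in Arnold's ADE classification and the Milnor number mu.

Type E_{6}, Milnor number mu = 6.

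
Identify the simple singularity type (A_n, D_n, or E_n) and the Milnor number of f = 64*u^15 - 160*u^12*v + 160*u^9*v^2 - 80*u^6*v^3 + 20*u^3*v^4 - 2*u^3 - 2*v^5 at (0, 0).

Type E8, Milnor number mu = 8.

The Hessian of f at 0 has rank 0. Corank 2; j^3 = -2*u^3 is a perfect cube, so E-series; the 5-jet and mu = 8 give E_8.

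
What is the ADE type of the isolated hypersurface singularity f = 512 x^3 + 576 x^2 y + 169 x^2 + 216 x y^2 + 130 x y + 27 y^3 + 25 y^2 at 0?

The Hessian of f at 0 is [[338, 130], [130, 50]] with rank 1, so corank 1. A Groebner basis of the Jacobian ideal J(f) in C{x,y} is {y^2, x + 5*y/13}; counting standard monomials gives mu = 2. Corank 1: A-series; mu = 2 gives A_2.

A2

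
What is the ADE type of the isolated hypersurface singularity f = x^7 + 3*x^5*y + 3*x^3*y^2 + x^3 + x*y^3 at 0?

The Hessian of f at 0 has rank 0. Corank 2; j^3 = x^3 is a perfect cube, so E-series; the 4-jet and mu = 7 give E_7.

E_7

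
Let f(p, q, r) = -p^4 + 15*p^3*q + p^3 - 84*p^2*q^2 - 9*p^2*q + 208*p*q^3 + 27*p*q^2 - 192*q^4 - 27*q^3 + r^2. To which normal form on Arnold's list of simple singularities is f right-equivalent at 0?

E_7

The Hessian of f at 0 has rank 1. Corank 2; j^3 = (p - 3*q)^3 is a perfect cube, so E-series; the 4-jet and mu = 7 give E_7.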